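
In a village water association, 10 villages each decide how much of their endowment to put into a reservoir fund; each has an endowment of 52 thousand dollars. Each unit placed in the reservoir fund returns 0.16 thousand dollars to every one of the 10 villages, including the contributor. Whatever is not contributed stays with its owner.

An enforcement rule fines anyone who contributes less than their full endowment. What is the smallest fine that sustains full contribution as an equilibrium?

43.68 thousand dollars

Given the others contribute fully, the best deviation is to contribute 0 (any partial contribution still incurs the fine and gives up units whose private return 0.16 is below 1).
Deviating from 52 to 0 saves 52 thousand dollars but forfeits the deviator's share of the drop in the reservoir fund: 0.16 × 52 = 8.32.
So the deviation gain is 52 − 8.32 = 43.68, and the fine must be at least 43.68 thousand dollars to wipe it out.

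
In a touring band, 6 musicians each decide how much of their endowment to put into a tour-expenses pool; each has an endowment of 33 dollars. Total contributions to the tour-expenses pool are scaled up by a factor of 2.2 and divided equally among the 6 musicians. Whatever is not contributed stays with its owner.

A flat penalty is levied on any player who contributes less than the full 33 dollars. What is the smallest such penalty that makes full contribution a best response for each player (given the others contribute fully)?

Given the others contribute fully, the best deviation is to contribute 0 (any partial contribution still incurs the fine and gives up units whose private return 0.3667 is below 1).
Deviating from 33 to 0 saves 33 dollars but forfeits the deviator's share of the drop in the tour-expenses pool: 2.2/6 × 33 = 12.10.
So the deviation gain is 33 − 12.10 = 20.90, and the fine must be at least 20.90 dollars to wipe it out.

20.90 dollars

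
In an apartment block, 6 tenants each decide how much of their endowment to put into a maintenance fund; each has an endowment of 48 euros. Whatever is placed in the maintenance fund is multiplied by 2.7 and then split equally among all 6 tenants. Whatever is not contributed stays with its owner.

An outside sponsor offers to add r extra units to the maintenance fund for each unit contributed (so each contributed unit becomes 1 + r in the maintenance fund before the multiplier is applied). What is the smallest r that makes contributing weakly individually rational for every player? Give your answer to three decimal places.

With matching at rate r, one contributed unit becomes (1 + r) in the maintenance fund and returns 2.7 × (1 + r) / 6 to the contributor.
Setting this equal to 1: 1 + r = 6/2.7 = 2.2222.
So the minimum matching rate is r = 2.2222 − 1 = 1.222.

1.222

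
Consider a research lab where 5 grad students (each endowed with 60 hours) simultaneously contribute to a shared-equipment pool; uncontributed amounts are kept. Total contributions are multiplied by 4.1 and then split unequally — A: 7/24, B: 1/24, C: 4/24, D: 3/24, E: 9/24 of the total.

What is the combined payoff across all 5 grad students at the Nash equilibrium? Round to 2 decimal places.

Player j's private return per contributed unit is 4.1 × (j's share). Contributing is weakly dominant for j when that share is at least 1/4.1 = 0.2439, and contributing 0 is dominant otherwise.
The shares above 0.2439 belong to A and E, contributing 60 each; the remaining 3 contribute 0. Total contributed: 120.
The shared-equipment pool pays out 4.1 × 120 = 492.00 in total (split across the unequal shares, but the aggregate is all that matters for the group sum).
The 3 free-riders keep 60 each, adding 180. Group total = 180 + 492.00 = 672.00.

672.00 hours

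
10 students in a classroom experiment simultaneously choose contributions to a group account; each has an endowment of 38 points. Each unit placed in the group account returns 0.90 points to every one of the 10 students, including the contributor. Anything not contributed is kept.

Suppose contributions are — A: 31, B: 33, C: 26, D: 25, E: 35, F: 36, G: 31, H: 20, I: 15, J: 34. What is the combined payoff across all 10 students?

2668.00 points

Total contributed: 31 + 33 + 26 + 25 + 35 + 36 + 31 + 20 + 15 + 34 = 286; total kept: 10 × 38 − 286 = 94.
The group account pays out 0.90 × 10 × 286 = 2574.00 in aggregate.
Group total = 94 + 2574.00 = 2668.00.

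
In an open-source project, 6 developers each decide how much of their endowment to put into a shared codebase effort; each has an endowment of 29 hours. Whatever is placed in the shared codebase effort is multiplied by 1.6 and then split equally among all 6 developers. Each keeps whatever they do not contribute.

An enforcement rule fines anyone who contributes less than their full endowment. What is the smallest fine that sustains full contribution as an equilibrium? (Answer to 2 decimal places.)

21.27 hours

Given the others contribute fully, the best deviation is to contribute 0 (any partial contribution still incurs the fine and gives up units whose private return 0.2667 is below 1).
Deviating from 29 to 0 saves 29 hours but forfeits the deviator's share of the drop in the shared codebase effort: 1.6/6 × 29 = 7.73.
So the deviation gain is 29 − 7.73 = 21.27, and the fine must be at least 21.27 hours to wipe it out.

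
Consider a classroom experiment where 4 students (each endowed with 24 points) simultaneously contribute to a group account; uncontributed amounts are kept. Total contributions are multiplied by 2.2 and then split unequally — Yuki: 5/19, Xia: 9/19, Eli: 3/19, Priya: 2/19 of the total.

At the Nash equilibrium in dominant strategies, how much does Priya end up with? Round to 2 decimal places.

Player j's private return per contributed unit is 2.2 × (j's share). Contributing is weakly dominant for j when that share is at least 1/2.2 = 0.4545, and contributing 0 is dominant otherwise.
Only Xia (9/19) clears that bar, contributing 24; the remaining 3 contribute 0. Total contributed: 24.
Priya keeps 24 and receives 2.2 × 24 × 2/19 = 5.56 from the group account, for a payoff of 29.56.

29.56 points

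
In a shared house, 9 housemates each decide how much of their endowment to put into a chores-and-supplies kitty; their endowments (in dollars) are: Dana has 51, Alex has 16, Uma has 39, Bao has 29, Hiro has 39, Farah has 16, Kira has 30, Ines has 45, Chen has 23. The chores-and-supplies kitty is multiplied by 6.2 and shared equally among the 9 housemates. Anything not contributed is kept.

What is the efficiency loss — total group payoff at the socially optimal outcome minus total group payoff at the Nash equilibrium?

1497.60 dollars

The private return per contributed unit is 6.2/9 = 0.6889 < 1 for every player regardless of endowment, so the Nash equilibrium is zero contribution and the group total is Σ E_j = 51 + 16 + 39 + 29 + 39 + 16 + 30 + 45 + 23 = 288.
Each contributed unit returns 6.200 to the group, so the social optimum is full contribution by everyone: group total = 6.200 × 288 = 1785.60.
Efficiency loss = (6.200 − 1) × 288 = 1497.60.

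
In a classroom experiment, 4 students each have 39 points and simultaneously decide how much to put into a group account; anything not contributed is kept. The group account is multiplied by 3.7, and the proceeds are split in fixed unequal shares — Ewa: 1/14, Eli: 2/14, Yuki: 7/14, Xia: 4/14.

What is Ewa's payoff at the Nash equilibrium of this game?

59.61 points

A player with share s gets back 3.7·s per unit contributed, so full contribution is dominant for anyone with s > 1/3.7 = 0.2703 and zero contribution is dominant for anyone below.
Yuki and Xia are above the threshold, contributing 39 each; the remaining 2 contribute 0. Total contributed: 78.
Ewa keeps 39 and receives 3.7 × 78 × 1/14 = 20.61 from the group account, for a payoff of 59.61.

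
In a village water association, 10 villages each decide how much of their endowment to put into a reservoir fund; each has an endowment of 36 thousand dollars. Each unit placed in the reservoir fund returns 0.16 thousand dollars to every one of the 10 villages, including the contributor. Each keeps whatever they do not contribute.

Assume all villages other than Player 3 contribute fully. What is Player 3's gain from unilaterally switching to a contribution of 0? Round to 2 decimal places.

30.24 thousand dollars

Switching from a contribution of 36 to 0 lets Player 3 keep an extra 36 thousand dollars, but lowers the reservoir fund by 36, which costs Player 3 their own share of that drop: 0.16 × 36 = 5.76.
Net gain = 36 − 5.76 = 30.24. The private return per contributed unit (0.16) is below 1, so free-riding is indeed the best response regardless of what the others do.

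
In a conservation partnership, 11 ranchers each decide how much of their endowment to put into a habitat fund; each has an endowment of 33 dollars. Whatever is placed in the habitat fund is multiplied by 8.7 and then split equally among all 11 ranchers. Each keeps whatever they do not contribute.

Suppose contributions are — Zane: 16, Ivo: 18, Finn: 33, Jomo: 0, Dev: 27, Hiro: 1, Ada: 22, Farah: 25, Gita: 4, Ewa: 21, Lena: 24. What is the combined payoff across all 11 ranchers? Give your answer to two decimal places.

1833.70 dollars

Total contributed: 16 + 18 + 33 + 0 + 27 + 1 + 22 + 25 + 4 + 21 + 24 = 191; total kept: 11 × 33 − 191 = 172.
The habitat fund pays out 8.7 × 191 = 1661.70 in aggregate.
Group total = 172 + 1661.70 = 1833.70.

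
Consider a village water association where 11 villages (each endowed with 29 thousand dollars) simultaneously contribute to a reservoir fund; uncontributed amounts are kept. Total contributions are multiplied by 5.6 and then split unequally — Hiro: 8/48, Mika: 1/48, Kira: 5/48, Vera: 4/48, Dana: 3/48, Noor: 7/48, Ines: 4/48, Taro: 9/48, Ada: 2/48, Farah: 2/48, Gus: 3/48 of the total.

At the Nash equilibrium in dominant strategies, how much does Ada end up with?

35.77 thousand dollars

Player j's private return per contributed unit is 5.6 × (j's share). Contributing is weakly dominant for j when that share is at least 1/5.6 = 0.1786, and contributing 0 is dominant otherwise.
Only Taro (9/48) clears that bar, contributing 29; the remaining 10 contribute 0. Total contributed: 29.
Ada keeps 29 and receives 5.6 × 29 × 2/48 = 6.77 from the reservoir fund, for a payoff of 35.77.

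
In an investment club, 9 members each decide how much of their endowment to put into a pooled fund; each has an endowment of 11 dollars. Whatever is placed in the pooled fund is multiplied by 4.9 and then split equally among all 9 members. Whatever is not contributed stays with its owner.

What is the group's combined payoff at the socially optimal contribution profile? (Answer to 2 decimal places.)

485.10 dollars

Each contributed unit returns 4.900 to the group as a whole (0.5444 to each of 9 players), which exceeds 1, so the social optimum is full contribution: group total = 4.900 × 99 = 485.10.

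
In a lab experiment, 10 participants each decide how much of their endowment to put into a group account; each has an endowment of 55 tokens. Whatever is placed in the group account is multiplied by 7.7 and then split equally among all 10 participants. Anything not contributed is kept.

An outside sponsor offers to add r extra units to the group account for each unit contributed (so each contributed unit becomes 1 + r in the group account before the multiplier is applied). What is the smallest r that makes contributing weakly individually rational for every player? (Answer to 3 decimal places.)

With matching at rate r, one contributed unit becomes (1 + r) in the group account and returns 7.7 × (1 + r) / 10 to the contributor.
Setting this equal to 1: 1 + r = 10/7.7 = 1.2987.
So the minimum matching rate is r = 1.2987 − 1 = 0.299.

0.299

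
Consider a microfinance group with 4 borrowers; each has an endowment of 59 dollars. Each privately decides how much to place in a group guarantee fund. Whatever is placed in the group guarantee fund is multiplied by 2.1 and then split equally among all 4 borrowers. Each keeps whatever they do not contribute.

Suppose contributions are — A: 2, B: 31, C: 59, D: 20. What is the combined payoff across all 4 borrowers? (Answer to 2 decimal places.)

359.20 dollars

Total contributed: 2 + 31 + 59 + 20 = 112; total kept: 4 × 59 − 112 = 124.
The group guarantee fund pays out 2.1 × 112 = 235.20 in aggregate.
Group total = 124 + 235.20 = 359.20.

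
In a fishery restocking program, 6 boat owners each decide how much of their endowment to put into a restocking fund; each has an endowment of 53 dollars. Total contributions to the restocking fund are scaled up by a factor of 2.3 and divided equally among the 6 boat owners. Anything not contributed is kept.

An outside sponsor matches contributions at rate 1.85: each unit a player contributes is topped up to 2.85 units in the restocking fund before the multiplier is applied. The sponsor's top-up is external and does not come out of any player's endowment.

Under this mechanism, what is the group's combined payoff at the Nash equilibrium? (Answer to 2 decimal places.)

2084.49 dollars

The effective private return per unit is now 2.3 × 2.85 / 6 = 1.0925 > 1, so every player's dominant strategy flips to full contribution.
So the Nash equilibrium is full contribution by all 6; the group earns 2.3 × 2.85 × 318 = 2084.49.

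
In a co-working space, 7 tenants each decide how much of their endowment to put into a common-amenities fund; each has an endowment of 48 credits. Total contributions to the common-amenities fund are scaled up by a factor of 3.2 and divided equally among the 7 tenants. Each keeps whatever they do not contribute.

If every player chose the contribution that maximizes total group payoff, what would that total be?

Each contributed unit returns 3.200 to the group as a whole (0.4571 to each of 7 players), which exceeds 1, so the social optimum is full contribution: group total = 3.200 × 336 = 1075.20.

1075.20 credits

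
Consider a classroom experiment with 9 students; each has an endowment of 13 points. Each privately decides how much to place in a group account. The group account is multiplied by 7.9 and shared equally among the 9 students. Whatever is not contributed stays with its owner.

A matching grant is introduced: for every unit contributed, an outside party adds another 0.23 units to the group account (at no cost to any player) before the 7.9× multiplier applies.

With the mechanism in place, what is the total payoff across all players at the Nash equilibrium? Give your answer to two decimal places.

Under the mechanism each unit contributed yields 7.9 × 1.23 / 9 = 1.0797 back to its contributor per unit of net cost, which exceeds 1, making full contribution the dominant choice for everyone.
At the Nash equilibrium everyone contributes 13. Group total payoff = 7.9 × 1.23 × 117 = 1136.89.

1136.89 points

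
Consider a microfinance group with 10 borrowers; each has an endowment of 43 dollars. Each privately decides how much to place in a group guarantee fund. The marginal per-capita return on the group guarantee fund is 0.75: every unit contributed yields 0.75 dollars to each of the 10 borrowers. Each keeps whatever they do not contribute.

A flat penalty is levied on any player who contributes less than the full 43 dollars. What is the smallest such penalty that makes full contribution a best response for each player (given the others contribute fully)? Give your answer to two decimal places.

10.75 dollars

Given the others contribute fully, the best deviation is to contribute 0 (any partial contribution still incurs the fine and gives up units whose private return 0.75 is below 1).
Deviating from 43 to 0 saves 43 dollars but forfeits the deviator's share of the drop in the group guarantee fund: 0.75 × 43 = 32.25.
So the deviation gain is 43 − 32.25 = 10.75, and the fine must be at least 10.75 dollars to wipe it out.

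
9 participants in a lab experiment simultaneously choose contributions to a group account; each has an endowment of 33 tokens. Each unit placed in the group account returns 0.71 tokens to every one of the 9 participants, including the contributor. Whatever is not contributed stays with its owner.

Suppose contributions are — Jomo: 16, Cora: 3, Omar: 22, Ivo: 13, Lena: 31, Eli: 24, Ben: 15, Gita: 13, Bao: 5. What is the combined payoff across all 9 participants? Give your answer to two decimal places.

1062.38 tokens

Total contributed: 16 + 3 + 22 + 13 + 31 + 24 + 15 + 13 + 5 = 142; total kept: 9 × 33 − 142 = 155.
The group account pays out 0.71 × 9 × 142 = 907.38 in aggregate.
Group total = 155 + 907.38 = 1062.38.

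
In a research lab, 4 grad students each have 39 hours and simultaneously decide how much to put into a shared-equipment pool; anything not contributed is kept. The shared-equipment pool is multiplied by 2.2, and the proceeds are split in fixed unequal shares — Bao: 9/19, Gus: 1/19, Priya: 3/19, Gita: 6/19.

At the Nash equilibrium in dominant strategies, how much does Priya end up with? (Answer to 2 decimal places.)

A player with share s gets back 2.2·s per unit contributed, so full contribution is dominant for anyone with s > 1/2.2 = 0.4545 and zero contribution is dominant for anyone below.
Bao alone (share 9/19) is above the threshold, contributing 39; the remaining 3 contribute 0. Total contributed: 39.
Priya keeps 39 and receives 2.2 × 39 × 3/19 = 13.55 from the shared-equipment pool, for a payoff of 52.55.

52.55 hours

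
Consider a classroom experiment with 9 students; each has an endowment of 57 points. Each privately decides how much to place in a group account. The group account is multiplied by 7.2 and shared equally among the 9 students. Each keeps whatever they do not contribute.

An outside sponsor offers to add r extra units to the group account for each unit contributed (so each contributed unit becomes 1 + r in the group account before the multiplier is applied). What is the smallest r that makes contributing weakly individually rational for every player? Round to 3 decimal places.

With matching at rate r, one contributed unit becomes (1 + r) in the group account and returns 7.2 × (1 + r) / 9 to the contributor.
Setting this equal to 1: 1 + r = 9/7.2 = 1.2500.
So the minimum matching rate is r = 1.2500 − 1 = 0.250.

0.250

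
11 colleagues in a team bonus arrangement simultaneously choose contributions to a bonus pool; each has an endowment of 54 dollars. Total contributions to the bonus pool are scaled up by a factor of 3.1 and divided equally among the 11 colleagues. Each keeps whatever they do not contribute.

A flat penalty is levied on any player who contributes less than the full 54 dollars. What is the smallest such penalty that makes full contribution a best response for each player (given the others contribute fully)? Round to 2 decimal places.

38.78 dollars

Given the others contribute fully, the best deviation is to contribute 0 (any partial contribution still incurs the fine and gives up units whose private return 0.2818 is below 1).
Deviating from 54 to 0 saves 54 dollars but forfeits the deviator's share of the drop in the bonus pool: 3.1/11 × 54 = 15.22.
So the deviation gain is 54 − 15.22 = 38.78, and the fine must be at least 38.78 dollars to wipe it out.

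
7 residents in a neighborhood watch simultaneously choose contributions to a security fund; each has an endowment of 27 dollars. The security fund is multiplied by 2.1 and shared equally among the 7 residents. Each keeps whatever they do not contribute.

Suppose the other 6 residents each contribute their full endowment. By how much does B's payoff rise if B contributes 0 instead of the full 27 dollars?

18.90 dollars

Switching from a contribution of 27 to 0 lets B keep an extra 27 dollars, but lowers the security fund by 27, which costs B their own share of that drop: 2.1/7 × 27 = 8.10.
Net gain = 27 − 8.10 = 18.90. The private return per contributed unit (0.3000) is below 1, so free-riding is indeed the best response regardless of what the others do.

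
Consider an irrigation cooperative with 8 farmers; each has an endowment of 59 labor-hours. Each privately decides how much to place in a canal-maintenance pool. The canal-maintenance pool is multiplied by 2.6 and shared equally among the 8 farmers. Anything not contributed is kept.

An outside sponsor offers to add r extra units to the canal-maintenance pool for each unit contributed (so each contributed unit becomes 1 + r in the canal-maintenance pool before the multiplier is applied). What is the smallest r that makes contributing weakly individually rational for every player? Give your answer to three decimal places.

With matching at rate r, one contributed unit becomes (1 + r) in the canal-maintenance pool and returns 2.6 × (1 + r) / 8 to the contributor.
Setting this equal to 1: 1 + r = 8/2.6 = 3.0769.
So the minimum matching rate is r = 3.0769 − 1 = 2.077.

2.077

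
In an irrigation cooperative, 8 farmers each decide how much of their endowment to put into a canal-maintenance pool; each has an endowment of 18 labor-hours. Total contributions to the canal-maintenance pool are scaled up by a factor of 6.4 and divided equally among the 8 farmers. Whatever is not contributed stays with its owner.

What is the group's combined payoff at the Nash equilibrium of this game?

144.00 labor-hours

Each contributed unit returns 6.4/8 = 0.8000 to its contributor — below 1 — so contributing 0 is dominant for every player. At the Nash equilibrium everyone keeps their 18, and the group total is 8 × 18 = 144.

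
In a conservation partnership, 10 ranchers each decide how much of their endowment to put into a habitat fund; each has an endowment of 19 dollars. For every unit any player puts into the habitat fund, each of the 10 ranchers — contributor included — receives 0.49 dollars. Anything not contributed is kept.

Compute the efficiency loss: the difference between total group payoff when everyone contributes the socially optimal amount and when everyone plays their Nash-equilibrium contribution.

The private return per contributed unit is 0.49 < 1, so contributing 0 is dominant for every player. At the Nash equilibrium everyone keeps their 19, and the group total is 10 × 19 = 190.
Each contributed unit returns 4.900 to the group as a whole (0.49 to each of 10 players), which exceeds 1, so the social optimum is full contribution: group total = 4.900 × 190 = 931.00.
Efficiency loss = 931.00 − 190 = 741.00.

741.00 dollars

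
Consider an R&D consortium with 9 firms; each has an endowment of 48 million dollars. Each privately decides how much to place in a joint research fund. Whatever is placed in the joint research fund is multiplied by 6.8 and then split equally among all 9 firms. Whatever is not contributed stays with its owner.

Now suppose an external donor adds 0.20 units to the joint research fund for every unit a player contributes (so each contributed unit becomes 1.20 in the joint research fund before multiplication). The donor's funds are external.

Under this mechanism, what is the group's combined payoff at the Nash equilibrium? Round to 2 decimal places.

432.00 million dollars

With the mechanism, a contributed unit returns 6.8 × 1.20 / 9 = 0.9067 per unit of net cost — still below 1 — so contributing 0 remains dominant for every player.
Everyone keeps their endowment and the group total is 9 × 48 = 432.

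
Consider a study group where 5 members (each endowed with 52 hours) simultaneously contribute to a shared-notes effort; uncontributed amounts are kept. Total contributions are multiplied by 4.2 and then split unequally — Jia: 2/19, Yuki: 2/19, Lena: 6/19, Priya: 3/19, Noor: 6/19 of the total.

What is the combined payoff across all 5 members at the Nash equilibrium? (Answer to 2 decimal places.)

592.80 hours

Each unit j contributes comes back to j as 4.2 × (j's share), so j prefers to contribute only if that share exceeds 1/4.2 = 0.2381; otherwise keeping the unit dominates.
The shares above 0.2381 belong to Lena and Noor, contributing 52 each; the remaining 3 contribute 0. Total contributed: 104.
The shared-notes effort pays out 4.2 × 104 = 436.80 in total (split across the unequal shares, but the aggregate is all that matters for the group sum).
The 3 free-riders keep 52 each, adding 156. Group total = 156 + 436.80 = 592.80.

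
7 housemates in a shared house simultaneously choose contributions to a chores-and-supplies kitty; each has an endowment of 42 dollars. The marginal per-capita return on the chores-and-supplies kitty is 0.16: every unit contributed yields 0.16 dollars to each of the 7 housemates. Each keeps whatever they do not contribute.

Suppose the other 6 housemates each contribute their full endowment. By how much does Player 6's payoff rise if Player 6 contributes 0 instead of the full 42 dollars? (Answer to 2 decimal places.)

35.28 dollars

Switching from a contribution of 42 to 0 lets Player 6 keep an extra 42 dollars, but lowers the chores-and-supplies kitty by 42, which costs Player 6 their own share of that drop: 0.16 × 42 = 6.72.
Net gain = 42 − 6.72 = 35.28. The private return per contributed unit (0.16) is below 1, so free-riding is indeed the best response regardless of what the others do.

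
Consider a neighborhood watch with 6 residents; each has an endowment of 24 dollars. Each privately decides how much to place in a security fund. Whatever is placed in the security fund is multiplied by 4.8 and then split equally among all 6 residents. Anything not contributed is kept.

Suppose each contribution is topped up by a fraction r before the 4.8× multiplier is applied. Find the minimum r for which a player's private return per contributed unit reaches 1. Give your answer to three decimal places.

0.250

With matching at rate r, one contributed unit becomes (1 + r) in the security fund and returns 4.8 × (1 + r) / 6 to the contributor.
Setting this equal to 1: 1 + r = 6/4.8 = 1.2500.
So the minimum matching rate is r = 1.2500 − 1 = 0.250.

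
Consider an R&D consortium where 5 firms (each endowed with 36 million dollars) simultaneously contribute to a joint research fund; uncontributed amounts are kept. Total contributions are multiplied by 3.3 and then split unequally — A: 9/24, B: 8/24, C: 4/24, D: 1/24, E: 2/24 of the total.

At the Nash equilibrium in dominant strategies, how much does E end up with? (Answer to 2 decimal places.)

55.80 million dollars

Each unit j contributes comes back to j as 3.3 × (j's share), so j prefers to contribute only if that share exceeds 1/3.3 = 0.3030; otherwise keeping the unit dominates.
A and B clear that bar, contributing 36 each; the remaining 3 contribute 0. Total contributed: 72.
E keeps 36 and receives 3.3 × 72 × 2/24 = 19.80 from the joint research fund, for a payoff of 55.80.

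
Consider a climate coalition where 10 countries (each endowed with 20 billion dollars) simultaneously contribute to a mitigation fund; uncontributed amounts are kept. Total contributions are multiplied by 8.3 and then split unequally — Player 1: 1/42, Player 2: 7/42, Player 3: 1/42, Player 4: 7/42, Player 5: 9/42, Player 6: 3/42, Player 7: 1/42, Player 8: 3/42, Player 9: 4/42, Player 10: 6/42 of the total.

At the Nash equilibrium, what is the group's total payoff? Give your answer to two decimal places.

784.00 billion dollars

Each unit j contributes comes back to j as 8.3 × (j's share), so j prefers to contribute only if that share exceeds 1/8.3 = 0.1205; otherwise keeping the unit dominates.
The shares above 0.1205 belong to Player 2, Player 4, Player 5 and Player 10, contributing 20 each; the remaining 6 contribute 0. Total contributed: 80.
The mitigation fund pays out 8.3 × 80 = 664.00 in total (split across the unequal shares, but the aggregate is all that matters for the group sum).
The 6 free-riders keep 20 each, adding 120. Group total = 120 + 664.00 = 784.00.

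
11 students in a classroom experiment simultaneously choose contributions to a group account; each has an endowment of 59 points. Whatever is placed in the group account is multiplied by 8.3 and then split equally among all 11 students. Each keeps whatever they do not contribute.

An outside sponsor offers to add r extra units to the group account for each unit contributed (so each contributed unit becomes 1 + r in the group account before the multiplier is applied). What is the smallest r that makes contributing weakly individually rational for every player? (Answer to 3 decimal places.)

With matching at rate r, one contributed unit becomes (1 + r) in the group account and returns 8.3 × (1 + r) / 11 to the contributor.
Setting this equal to 1: 1 + r = 11/8.3 = 1.3253.
So the minimum matching rate is r = 1.3253 − 1 = 0.325.

0.325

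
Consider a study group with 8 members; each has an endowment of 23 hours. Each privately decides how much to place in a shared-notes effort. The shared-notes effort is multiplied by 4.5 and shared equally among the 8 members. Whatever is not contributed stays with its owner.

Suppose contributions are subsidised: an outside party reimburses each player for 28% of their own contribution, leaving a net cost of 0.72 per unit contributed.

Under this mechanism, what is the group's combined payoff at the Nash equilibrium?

184.00 hours

With the mechanism, a contributed unit returns (4.5/8) / 0.72 = 0.7813 per unit of net cost — still below 1 — so contributing 0 remains dominant for every player.
Everyone keeps their endowment and the group total is 8 × 23 = 184.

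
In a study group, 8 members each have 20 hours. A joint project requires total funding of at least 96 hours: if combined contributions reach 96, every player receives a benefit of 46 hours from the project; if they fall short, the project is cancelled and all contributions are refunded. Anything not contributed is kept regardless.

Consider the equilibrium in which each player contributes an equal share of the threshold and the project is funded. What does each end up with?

Equal share of the threshold: 96/8 = 12.
At this profile no one gains by cutting their contribution: any cut drops the total below 96, the project is cancelled, contributions are refunded, and the deviator ends with 20, which is less than 20 − 12 + 46 = 54. Contributing more than 12 just wastes the excess. So contributing exactly 12 is a best response.
Each player's payoff: 20 − 12 + 46 = 54.

54 hours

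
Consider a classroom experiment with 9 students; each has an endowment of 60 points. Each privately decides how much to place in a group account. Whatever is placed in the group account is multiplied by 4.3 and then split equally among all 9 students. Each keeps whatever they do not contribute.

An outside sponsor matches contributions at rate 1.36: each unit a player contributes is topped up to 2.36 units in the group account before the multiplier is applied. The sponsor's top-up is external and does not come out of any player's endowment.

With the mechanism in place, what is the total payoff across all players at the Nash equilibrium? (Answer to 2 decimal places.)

5479.92 points

The effective private return per unit is now 4.3 × 2.36 / 9 = 1.1276 > 1, so every player's dominant strategy flips to full contribution.
So the Nash equilibrium is full contribution by all 9; the group earns 4.3 × 2.36 × 540 = 5479.92.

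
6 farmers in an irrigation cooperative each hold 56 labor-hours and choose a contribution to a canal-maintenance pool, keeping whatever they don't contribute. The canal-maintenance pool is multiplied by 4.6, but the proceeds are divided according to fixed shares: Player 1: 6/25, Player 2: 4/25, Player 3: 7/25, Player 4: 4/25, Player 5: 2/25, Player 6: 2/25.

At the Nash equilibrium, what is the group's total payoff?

739.20 labor-hours

A player with share s gets back 4.6·s per unit contributed, so full contribution is dominant for anyone with s > 1/4.6 = 0.2174 and zero contribution is dominant for anyone below.
The shares above 0.2174 belong to Player 1 and Player 3, contributing 56 each; the remaining 4 contribute 0. Total contributed: 112.
The canal-maintenance pool pays out 4.6 × 112 = 515.20 in total (split across the unequal shares, but the aggregate is all that matters for the group sum).
The 4 free-riders keep 56 each, adding 224. Group total = 224 + 515.20 = 739.20.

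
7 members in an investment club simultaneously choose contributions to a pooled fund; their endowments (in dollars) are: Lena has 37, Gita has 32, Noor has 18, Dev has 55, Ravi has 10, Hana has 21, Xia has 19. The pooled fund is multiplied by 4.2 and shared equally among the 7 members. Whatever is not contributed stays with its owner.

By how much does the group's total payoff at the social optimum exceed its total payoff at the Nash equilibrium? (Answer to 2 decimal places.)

614.40 dollars

The private return per contributed unit is 4.2/7 = 0.6000 < 1 for every player regardless of endowment, so the Nash equilibrium is zero contribution and the group total is Σ E_j = 37 + 32 + 18 + 55 + 10 + 21 + 19 = 192.
Each contributed unit returns 4.200 to the group, so the social optimum is full contribution by everyone: group total = 4.200 × 192 = 806.40.
Efficiency loss = (4.200 − 1) × 192 = 614.40.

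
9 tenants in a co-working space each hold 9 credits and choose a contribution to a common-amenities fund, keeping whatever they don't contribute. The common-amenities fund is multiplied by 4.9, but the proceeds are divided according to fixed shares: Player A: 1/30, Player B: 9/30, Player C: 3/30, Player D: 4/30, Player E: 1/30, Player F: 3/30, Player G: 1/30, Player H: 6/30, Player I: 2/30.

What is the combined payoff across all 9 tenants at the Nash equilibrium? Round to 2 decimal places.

For player j, contributing a unit is worthwhile iff 4.9 × (j's share) ≥ 1, i.e. iff j's share is at least 0.2041.
Only Player B (9/30) clears that bar, contributing 9; the remaining 8 contribute 0. Total contributed: 9.
The common-amenities fund pays out 4.9 × 9 = 44.10 in total (split across the unequal shares, but the aggregate is all that matters for the group sum).
The 8 free-riders keep 9 each, adding 72. Group total = 72 + 44.10 = 116.10.

116.10 credits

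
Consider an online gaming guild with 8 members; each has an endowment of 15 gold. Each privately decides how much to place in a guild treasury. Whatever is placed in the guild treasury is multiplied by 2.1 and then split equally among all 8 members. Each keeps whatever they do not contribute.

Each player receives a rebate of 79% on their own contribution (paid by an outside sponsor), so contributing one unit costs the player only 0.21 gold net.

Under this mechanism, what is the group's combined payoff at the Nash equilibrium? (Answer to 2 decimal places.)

346.80 gold

Under the mechanism each unit contributed yields (2.1/8) / 0.21 = 1.2500 back to its contributor per unit of net cost, which exceeds 1, making full contribution the dominant choice for everyone.
So the Nash equilibrium is full contribution by all 8; the group earns 8 × (15 × 0.79 + 2.1 × 15) = 346.80.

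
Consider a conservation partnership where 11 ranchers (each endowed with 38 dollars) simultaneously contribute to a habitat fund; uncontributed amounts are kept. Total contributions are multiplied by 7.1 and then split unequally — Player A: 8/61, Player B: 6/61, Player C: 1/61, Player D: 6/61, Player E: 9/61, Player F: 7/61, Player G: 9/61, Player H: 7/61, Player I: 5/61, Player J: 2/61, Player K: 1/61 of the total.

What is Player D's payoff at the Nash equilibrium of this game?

91.08 dollars

A player with share s gets back 7.1·s per unit contributed, so full contribution is dominant for anyone with s > 1/7.1 = 0.1408 and zero contribution is dominant for anyone below.
The shares above 0.1408 belong to Player E and Player G, contributing 38 each; the remaining 9 contribute 0. Total contributed: 76.
Player D keeps 38 and receives 7.1 × 76 × 6/61 = 53.08 from the habitat fund, for a payoff of 91.08.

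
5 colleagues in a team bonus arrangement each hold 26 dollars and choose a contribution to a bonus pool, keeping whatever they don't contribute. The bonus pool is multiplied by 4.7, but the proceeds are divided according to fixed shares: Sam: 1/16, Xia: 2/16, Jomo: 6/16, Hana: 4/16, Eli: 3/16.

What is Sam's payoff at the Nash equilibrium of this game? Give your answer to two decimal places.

A player with share s gets back 4.7·s per unit contributed, so full contribution is dominant for anyone with s > 1/4.7 = 0.2128 and zero contribution is dominant for anyone below.
The shares above 0.2128 belong to Jomo and Hana, contributing 26 each; the remaining 3 contribute 0. Total contributed: 52.
Sam keeps 26 and receives 4.7 × 52 × 1/16 = 15.28 from the bonus pool, for a payoff of 41.28.

41.28 dollars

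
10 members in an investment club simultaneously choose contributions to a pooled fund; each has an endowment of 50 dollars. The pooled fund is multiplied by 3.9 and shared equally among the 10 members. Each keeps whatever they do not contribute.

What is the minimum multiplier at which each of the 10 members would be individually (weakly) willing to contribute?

10

A contributed unit returns (multiplier)/10 to its contributor.
This reaches 1 exactly when the multiplier is 10.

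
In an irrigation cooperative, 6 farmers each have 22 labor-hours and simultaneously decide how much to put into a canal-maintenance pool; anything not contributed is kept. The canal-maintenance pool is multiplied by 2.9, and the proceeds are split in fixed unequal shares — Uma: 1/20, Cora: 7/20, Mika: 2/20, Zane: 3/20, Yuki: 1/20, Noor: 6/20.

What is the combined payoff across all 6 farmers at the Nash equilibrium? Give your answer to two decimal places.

Each unit j contributes comes back to j as 2.9 × (j's share), so j prefers to contribute only if that share exceeds 1/2.9 = 0.3448; otherwise keeping the unit dominates.
Cora alone (share 7/20) is above the threshold, contributing 22; the remaining 5 contribute 0. Total contributed: 22.
The canal-maintenance pool pays out 2.9 × 22 = 63.80 in total (split across the unequal shares, but the aggregate is all that matters for the group sum).
The 5 free-riders keep 22 each, adding 110. Group total = 110 + 63.80 = 173.80.

173.80 labor-hours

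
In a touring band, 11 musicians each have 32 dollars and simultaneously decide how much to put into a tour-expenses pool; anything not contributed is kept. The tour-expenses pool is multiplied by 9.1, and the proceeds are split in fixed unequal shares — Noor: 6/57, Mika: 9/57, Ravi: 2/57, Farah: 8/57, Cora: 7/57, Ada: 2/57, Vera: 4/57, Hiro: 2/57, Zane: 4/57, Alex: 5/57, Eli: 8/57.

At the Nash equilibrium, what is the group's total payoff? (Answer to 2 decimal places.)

For player j, contributing a unit is worthwhile iff 9.1 × (j's share) ≥ 1, i.e. iff j's share is at least 0.1099.
Mika, Farah, Cora and Eli clear that bar, contributing 32 each; the remaining 7 contribute 0. Total contributed: 128.
The tour-expenses pool pays out 9.1 × 128 = 1164.80 in total (split across the unequal shares, but the aggregate is all that matters for the group sum).
The 7 free-riders keep 32 each, adding 224. Group total = 224 + 1164.80 = 1388.80.

1388.80 dollars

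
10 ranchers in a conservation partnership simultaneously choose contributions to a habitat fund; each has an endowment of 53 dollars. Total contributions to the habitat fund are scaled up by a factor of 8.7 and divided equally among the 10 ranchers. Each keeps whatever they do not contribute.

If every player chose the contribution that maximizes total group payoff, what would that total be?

4611.00 dollars

Each contributed unit returns 8.700 to the group as a whole (0.8700 to each of 10 players), which exceeds 1, so the social optimum is full contribution: group total = 8.700 × 530 = 4611.00.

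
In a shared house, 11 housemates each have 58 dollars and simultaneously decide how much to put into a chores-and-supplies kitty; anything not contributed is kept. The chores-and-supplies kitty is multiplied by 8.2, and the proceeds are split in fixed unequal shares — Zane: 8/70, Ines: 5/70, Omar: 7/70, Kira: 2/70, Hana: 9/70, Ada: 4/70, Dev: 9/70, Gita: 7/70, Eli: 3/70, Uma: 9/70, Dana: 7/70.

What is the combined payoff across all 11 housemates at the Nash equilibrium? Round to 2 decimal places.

1890.80 dollars

Each unit j contributes comes back to j as 8.2 × (j's share), so j prefers to contribute only if that share exceeds 1/8.2 = 0.1220; otherwise keeping the unit dominates.
Hana, Dev and Uma are above the threshold, contributing 58 each; the remaining 8 contribute 0. Total contributed: 174.
The chores-and-supplies kitty pays out 8.2 × 174 = 1426.80 in total (split across the unequal shares, but the aggregate is all that matters for the group sum).
The 8 free-riders keep 58 each, adding 464. Group total = 464 + 1426.80 = 1890.80.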